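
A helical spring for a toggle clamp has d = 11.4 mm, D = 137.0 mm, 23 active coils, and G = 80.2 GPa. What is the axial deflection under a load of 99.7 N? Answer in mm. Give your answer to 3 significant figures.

34.8 mm

k = Gd⁴/(8D³N_a) = (80.2×10³)(11.4⁴)/(8·137.0³·23) = 2.863 N/mm
δ = F/k = 99.7 / 2.863 = 34.824 mm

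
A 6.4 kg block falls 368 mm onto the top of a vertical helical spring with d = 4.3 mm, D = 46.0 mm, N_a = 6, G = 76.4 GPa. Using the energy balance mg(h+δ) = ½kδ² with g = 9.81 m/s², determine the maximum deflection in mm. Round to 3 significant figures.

103 mm

k = Gd⁴/(8D³N_a) = (76.4×10³)(4.3⁴)/(8·46.0³·6) = 5.5905 N/mm
W = mg = 6.4 × 9.81 = 62.784 N
½kδ² − Wδ − Wh = 0 → δ = (W + √(W² + 2kWh))/k
δ = (62.784 + √(3941.8 + 258333))/5.5905 = (62.784 + 512.13)/5.5905 = 102.84 mm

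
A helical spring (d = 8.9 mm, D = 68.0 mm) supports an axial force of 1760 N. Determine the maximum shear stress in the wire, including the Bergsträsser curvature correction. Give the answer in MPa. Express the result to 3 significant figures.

511 MPa

Spring index C = D/d = 68.0/8.9 = 7.6404
K_B = (4C+2)/(4C−3) = 32.562/27.562 = 1.1814
τ₀ = 8FD/(πd³) = 8·1760·68.0/(π·8.9³) = 957440/2214.7 = 432.31 MPa
τ_max = K·τ₀ = 1.1814 × 432.31 = 510.73 MPa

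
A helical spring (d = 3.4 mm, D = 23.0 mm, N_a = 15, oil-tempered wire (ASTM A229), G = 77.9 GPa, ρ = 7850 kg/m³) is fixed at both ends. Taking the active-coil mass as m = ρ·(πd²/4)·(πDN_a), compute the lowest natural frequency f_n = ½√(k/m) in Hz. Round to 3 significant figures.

152 Hz

k = Gd⁴/(8D³N_a) = (77.9×10³)(3.4⁴)/(8·23.0³·15) = 7.13 N/mm = 7130 N/m
Wire length L = πDN_a = π·23.0·15 = 1083.8 mm
m = ρ·(πd²/4)·L = 7850 × 9.0792×10⁻⁶ m² × 1.0838 m = 0.077248 kg
f_n = ½√(k/m) = 0.5·√(7130/0.077248) = 0.5·√(92300) = 151.9 Hz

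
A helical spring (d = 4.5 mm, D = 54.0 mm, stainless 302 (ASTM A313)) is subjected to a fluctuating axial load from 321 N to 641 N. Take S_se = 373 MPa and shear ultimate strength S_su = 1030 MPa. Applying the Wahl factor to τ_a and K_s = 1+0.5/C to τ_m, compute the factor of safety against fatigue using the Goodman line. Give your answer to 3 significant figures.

C = D/d = 54.0/4.5 = 12.0000; K_W = (4C−1)/(4C−4)+0.615/C = 1.1194; K_s = 1+0.5/C = 1.0417
F_a = (F_max−F_min)/2 = 160 N; F_m = (F_max+F_min)/2 = 481 N
τ_a = K_W·8F_aD/(πd³) = 1.1194 × 241.44 = 270.28 MPa
τ_m = K_s·8F_mD/(πd³) = 1.0417 × 725.84 = 756.08 MPa
Goodman: 1/n_f = τ_a/S_se + τ_m/S_su = 270.28/373 + 756.08/1030 = 0.72461 + 0.73406 = 1.4587
n_f = 1/1.4587 = 0.6856

0.686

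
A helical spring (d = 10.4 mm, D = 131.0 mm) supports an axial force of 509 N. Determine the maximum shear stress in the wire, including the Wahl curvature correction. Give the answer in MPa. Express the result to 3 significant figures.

168 MPa

Spring index C = D/d = 131.0/10.4 = 12.5962
K_W = (4C−1)/(4C−4) + 0.615/C = 49.385/46.385 + 0.0488 = 1.1135
τ₀ = 8FD/(πd³) = 8·509·131.0/(π·10.4³) = 533432/3533.9 = 150.95 MPa
τ_max = K·τ₀ = 1.1135 × 150.95 = 168.08 MPa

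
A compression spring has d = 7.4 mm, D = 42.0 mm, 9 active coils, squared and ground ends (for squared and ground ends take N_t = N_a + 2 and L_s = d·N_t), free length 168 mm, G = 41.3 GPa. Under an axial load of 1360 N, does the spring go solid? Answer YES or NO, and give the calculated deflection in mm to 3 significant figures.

NO, δ = 58.6 mm

k = Gd⁴/(8D³N_a) = (41.3×10³)(7.4⁴)/(8·42.0³·9) = 23.216 N/mm
N_t = 11; L_s = 7.4·11 = 81.4 mm; δ_solid = L₀ − L_s = 168 − 81.4 = 86.6 mm
δ = F/k = 1360/23.216 = 58.579 mm
δ < δ_solid → spring does not go solid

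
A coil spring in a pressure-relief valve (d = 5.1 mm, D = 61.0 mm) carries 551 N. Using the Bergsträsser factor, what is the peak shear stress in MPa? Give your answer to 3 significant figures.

717 MPa

Spring index C = D/d = 61.0/5.1 = 11.9608
K_B = (4C+2)/(4C−3) = 49.843/44.843 = 1.1115
τ₀ = 8FD/(πd³) = 8·551·61.0/(π·5.1³) = 268888/416.74 = 645.22 MPa
τ_max = K·τ₀ = 1.1115 × 645.22 = 717.17 MPa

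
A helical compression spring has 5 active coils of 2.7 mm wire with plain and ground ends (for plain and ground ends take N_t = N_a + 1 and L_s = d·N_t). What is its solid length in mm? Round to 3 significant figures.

plain and ground ends: N_t = N_a + 1 = 5 + 1 = 6
L_s = d·N_t = 2.7 × 6 = 16.2 mm

16.2 mm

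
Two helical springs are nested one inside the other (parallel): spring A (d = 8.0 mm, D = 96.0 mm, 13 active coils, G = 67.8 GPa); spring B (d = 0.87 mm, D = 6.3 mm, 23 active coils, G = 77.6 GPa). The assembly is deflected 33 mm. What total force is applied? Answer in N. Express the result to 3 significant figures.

k_A = Gd⁴/(8D³N_a) = (67.8×10³)(8.0⁴)/(8·96.0³·13) = 3.0182 N/mm
k_B = Gd⁴/(8D³N_a) = (77.6×10³)(0.87⁴)/(8·6.3³·23) = 0.96627 N/mm
Parallel: k_eq = 3.0182 + 0.96627 = 3.9844 N/mm
F = k_eq·δ = 3.9844·33 = 131.49 N

131 N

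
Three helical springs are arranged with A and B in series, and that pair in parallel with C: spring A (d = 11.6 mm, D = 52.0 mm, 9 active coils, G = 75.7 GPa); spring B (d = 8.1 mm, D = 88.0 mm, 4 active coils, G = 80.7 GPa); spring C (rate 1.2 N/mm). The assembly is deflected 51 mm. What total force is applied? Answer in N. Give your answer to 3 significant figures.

k_A = Gd⁴/(8D³N_a) = (75.7×10³)(11.6⁴)/(8·52.0³·9) = 135.39 N/mm
k_B = Gd⁴/(8D³N_a) = (80.7×10³)(8.1⁴)/(8·88.0³·4) = 15.93 N/mm
Springs A,B series: k_AB = 1/(1/135.39+1/15.93) = 14.253 N/mm; parallel with C: k_eq = 14.253+1.2 = 15.453 N/mm
F = k_eq·δ = 15.453·51 = 788.1 N

788 N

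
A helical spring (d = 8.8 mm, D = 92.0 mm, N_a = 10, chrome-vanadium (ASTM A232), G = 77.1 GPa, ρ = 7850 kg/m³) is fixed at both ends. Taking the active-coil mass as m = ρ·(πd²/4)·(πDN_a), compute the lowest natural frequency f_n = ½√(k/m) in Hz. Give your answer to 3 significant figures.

36.7 Hz

k = Gd⁴/(8D³N_a) = (77.1×10³)(8.8⁴)/(8·92.0³·10) = 7.4222 N/mm = 7422.2 N/m
Wire length L = πDN_a = π·92.0·10 = 2890.3 mm
m = ρ·(πd²/4)·L = 7850 × 60.821×10⁻⁶ m² × 2.8903 m = 1.3799 kg
f_n = ½√(k/m) = 0.5·√(7422.2/1.3799) = 0.5·√(5378.6) = 36.669 Hz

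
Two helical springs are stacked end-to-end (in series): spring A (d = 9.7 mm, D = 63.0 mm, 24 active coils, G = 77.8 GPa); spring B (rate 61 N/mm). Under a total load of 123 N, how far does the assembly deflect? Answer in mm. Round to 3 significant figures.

10.6 mm

k_A = Gd⁴/(8D³N_a) = (77.8×10³)(9.7⁴)/(8·63.0³·24) = 14.346 N/mm
Series: 1/k_eq = 1/14.346 + 1/61 = 0.086097; k_eq = 11.615 N/mm
δ = F/k_eq = 123/11.615 = 10.59 mm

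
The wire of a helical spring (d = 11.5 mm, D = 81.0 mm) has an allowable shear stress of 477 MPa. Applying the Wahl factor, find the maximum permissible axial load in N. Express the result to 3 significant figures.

2900 N

C = D/d = 81.0/11.5 = 7.0435
K_W = (4C−1)/(4C−4) + 0.615/C = 27.174/24.174 + 0.0873 = 1.2114
τ_max = K·8FD/(πd³) → F_max = τ_allow·πd³/(8DK)
F_max = 477·π·11.5³/(8·81.0·1.2114) = 2.2791e+06/785 = 2903.3 N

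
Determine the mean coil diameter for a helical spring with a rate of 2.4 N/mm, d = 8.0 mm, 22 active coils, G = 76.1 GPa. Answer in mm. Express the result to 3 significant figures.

D = (Gd⁴/(8N_a·k))^(1/3) = (76.1×10³·8.0⁴/(8·22·2.4))^(1/3)
  = (737939)^(1/3) = 90.3664 mm

90.4 mm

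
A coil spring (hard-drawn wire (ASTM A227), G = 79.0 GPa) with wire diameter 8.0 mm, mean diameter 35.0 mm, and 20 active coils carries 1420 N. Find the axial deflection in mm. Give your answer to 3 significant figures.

k = Gd⁴/(8D³N_a) = (79.0×10³)(8.0⁴)/(8·35.0³·20) = 47.17 N/mm
δ = F/k = 1420 / 47.17 = 30.104 mm

30.1 mm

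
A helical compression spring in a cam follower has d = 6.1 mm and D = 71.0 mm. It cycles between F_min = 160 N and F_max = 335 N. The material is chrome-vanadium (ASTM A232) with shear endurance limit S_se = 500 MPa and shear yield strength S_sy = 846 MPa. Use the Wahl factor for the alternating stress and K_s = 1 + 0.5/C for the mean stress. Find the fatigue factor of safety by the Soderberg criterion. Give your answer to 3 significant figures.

2.50

C = D/d = 71.0/6.1 = 11.6393; K_W = (4C−1)/(4C−4)+0.615/C = 1.1233; K_s = 1+0.5/C = 1.0430
F_a = (F_max−F_min)/2 = 87.5 N; F_m = (F_max+F_min)/2 = 247.5 N
τ_a = K_W·8F_aD/(πd³) = 1.1233 × 69.697 = 78.293 MPa
τ_m = K_s·8F_mD/(πd³) = 1.0430 × 197.14 = 205.61 MPa
Soderberg: 1/n_f = τ_a/S_se + τ_m/S_sy = 78.293/500 + 205.61/846 = 0.15659 + 0.24304 = 0.39963
n_f = 1/0.39963 = 2.502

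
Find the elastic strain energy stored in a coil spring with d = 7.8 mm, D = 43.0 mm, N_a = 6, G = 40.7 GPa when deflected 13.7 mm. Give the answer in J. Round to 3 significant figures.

3.70 J

k = Gd⁴/(8D³N_a) = (40.7×10³)(7.8⁴)/(8·43.0³·6) = 39.475 N/mm
U = ½kδ² = 0.5 × 39.475 × 13.7² = 3704.6 N·mm = 3.7046 J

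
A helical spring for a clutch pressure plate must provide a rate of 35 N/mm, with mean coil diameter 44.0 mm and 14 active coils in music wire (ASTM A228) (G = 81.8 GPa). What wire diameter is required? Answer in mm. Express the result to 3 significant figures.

7.99 mm

d = (8D³N_a·k / G)^(1/4) = (8·44.0³·14·35 / (81.8×10³))^0.25
  = (4082.2)^0.25 = 7.9932 mm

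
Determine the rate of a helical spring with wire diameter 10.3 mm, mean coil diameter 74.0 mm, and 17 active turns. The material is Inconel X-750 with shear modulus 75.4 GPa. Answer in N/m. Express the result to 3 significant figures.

k = Gd⁴/(8D³N_a) = (75.4×10³ × 10.3⁴) / (8 × 74.0³ × 17)
  = 8.48634e+08 / 5.51105e+07 = 15.399 N/mm = 15399 N/m

15400 N/m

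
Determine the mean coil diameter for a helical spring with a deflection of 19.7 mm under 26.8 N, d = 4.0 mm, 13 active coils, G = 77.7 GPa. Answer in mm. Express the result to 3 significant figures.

Required rate k = F/δ = 26.8/19.7 = 1.3604 N/mm
D = (Gd⁴/(8N_a·k))^(1/3) = (77.7×10³·4.0⁴/(8·13·1.3604))^(1/3)
  = (140592)^(1/3) = 51.9980 mm

52.0 mm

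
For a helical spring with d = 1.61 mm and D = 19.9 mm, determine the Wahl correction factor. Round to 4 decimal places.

1.1158

C = D/d = 19.9/1.61 = 12.3602
K_W = (4C−1)/(4C−4) + 0.615/C = 48.441/45.441 + 0.0498 = 1.1158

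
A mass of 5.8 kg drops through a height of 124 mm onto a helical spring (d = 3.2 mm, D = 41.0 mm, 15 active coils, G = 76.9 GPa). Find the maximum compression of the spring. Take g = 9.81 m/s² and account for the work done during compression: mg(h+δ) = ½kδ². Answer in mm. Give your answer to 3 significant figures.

k = Gd⁴/(8D³N_a) = (76.9×10³)(3.2⁴)/(8·41.0³·15) = 0.97497 N/mm
W = mg = 5.8 × 9.81 = 56.898 N
½kδ² − Wδ − Wh = 0 → δ = (W + √(W² + 2kWh))/k
δ = (56.898 + √(3237.4 + 13757.6))/0.97497 = (56.898 + 130.36)/0.97497 = 192.07 mm

192 mm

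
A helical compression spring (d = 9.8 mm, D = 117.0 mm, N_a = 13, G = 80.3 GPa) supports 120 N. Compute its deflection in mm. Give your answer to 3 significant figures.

27.0 mm

k = Gd⁴/(8D³N_a) = (80.3×10³)(9.8⁴)/(8·117.0³·13) = 4.4466 N/mm
δ = F/k = 120 / 4.4466 = 26.987 mm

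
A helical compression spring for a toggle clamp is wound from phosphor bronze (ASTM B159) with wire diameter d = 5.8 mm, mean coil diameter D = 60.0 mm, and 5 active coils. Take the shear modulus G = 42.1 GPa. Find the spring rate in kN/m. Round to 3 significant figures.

k = Gd⁴/(8D³N_a) = (42.1×10³ × 5.8⁴) / (8 × 60.0³ × 5)
  = 4.76424e+07 / 8.64e+06 = 5.5142 N/mm

5.51 kN/m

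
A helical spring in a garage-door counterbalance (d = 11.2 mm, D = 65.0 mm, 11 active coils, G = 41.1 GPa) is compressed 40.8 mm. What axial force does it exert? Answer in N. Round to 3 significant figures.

1090 N

k = Gd⁴/(8D³N_a) = (41.1×10³)(11.2⁴)/(8·65.0³·11) = 26.76 N/mm
F = k·δ = 26.76 × 40.8 = 1091.8 N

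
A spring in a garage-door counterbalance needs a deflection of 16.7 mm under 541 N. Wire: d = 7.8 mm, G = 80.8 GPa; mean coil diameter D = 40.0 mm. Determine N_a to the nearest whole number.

18

Required rate k = F/δ = 541/16.7 = 32.395 N/mm
N_a = Gd⁴/(8D³k) = (80.8×10³ × 7.8⁴)/(8 × 40.0³ × 32.395)
    = 2.99082e+08 / 1.65863e+07 = 18.03 → 18 coils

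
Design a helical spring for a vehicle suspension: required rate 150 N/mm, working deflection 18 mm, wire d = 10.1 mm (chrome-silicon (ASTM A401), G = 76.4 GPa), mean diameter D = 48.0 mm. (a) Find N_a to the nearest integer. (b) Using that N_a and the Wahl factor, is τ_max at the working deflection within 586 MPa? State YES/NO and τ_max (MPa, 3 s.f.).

(a) 6 coils; (b) YES, τ_max = 425 MPa

N_a = Gd⁴/(8D³k) = (76.4×10³)(10.1⁴)/(8·48.0³·150) = 5.991 → N_a = 6
Actual rate k = Gd⁴/(8D³·6) = 149.77 N/mm
Working load F = kδ = 149.77·18 = 2695.8 N
C = 48.0/10.1 = 4.7525; K_W = (4C−1)/(4C−4)+0.615/C = 1.3293
τ_max = K_W·8FD/(πd³) = 1.3293·319.82 = 425.13 MPa
τ_max ≤ 586 MPa → acceptable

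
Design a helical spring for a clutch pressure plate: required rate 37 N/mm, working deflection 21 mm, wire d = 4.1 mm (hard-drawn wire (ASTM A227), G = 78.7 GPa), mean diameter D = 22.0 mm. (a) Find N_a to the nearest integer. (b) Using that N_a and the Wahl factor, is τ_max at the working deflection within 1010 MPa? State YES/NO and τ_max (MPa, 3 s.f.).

N_a = Gd⁴/(8D³k) = (78.7×10³)(4.1⁴)/(8·22.0³·37) = 7.056 → N_a = 7
Actual rate k = Gd⁴/(8D³·7) = 37.295 N/mm
Working load F = kδ = 37.295·21 = 783.2 N
C = 22.0/4.1 = 5.3659; K_W = (4C−1)/(4C−4)+0.615/C = 1.2864
τ_max = K_W·8FD/(πd³) = 1.2864·636.63 = 818.96 MPa
τ_max ≤ 1010 MPa → acceptable

(a) 7 coils; (b) YES, τ_max = 819 MPa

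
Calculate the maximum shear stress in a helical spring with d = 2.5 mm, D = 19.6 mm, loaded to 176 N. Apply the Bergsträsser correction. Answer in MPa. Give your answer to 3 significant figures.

Spring index C = D/d = 19.6/2.5 = 7.8400
K_B = (4C+2)/(4C−3) = 33.360/28.360 = 1.1763
τ₀ = 8FD/(πd³) = 8·176·19.6/(π·2.5³) = 27596.8/49.087 = 562.2 MPa
τ_max = K·τ₀ = 1.1763 × 562.2 = 661.32 MPa

661 MPa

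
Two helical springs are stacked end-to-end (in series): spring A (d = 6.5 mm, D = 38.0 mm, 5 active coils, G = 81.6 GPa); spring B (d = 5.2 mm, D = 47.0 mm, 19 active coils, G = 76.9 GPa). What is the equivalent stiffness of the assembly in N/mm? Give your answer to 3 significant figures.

3.38 N/mm

k_A = Gd⁴/(8D³N_a) = (81.6×10³)(6.5⁴)/(8·38.0³·5) = 66.364 N/mm
k_B = Gd⁴/(8D³N_a) = (76.9×10³)(5.2⁴)/(8·47.0³·19) = 3.5629 N/mm
Series: 1/k_eq = 1/66.364 + 1/3.5629 = 0.29574; k_eq = 3.3814 N/mm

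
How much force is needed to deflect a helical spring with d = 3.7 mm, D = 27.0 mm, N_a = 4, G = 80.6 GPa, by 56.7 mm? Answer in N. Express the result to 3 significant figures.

1360 N

k = Gd⁴/(8D³N_a) = (80.6×10³)(3.7⁴)/(8·27.0³·4) = 23.983 N/mm
F = k·δ = 23.983 × 56.7 = 1359.8 N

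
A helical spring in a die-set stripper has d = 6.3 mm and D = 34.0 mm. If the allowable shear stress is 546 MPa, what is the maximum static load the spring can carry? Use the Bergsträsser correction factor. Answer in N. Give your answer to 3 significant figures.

1240 N

C = D/d = 34.0/6.3 = 5.3968
K_B = (4C+2)/(4C−3) = 23.587/18.587 = 1.2690
τ_max = K·8FD/(πd³) → F_max = τ_allow·πd³/(8DK)
F_max = 546·π·6.3³/(8·34.0·1.2690) = 4.2891e+05/345.17 = 1242.6 N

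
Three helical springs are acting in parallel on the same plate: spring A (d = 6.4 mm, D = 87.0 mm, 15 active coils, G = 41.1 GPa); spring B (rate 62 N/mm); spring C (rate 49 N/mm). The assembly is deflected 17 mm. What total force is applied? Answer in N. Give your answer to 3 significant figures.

k_A = Gd⁴/(8D³N_a) = (41.1×10³)(6.4⁴)/(8·87.0³·15) = 0.87262 N/mm
Parallel: k_eq = 0.87262 + 62 + 49 = 111.87 N/mm
F = k_eq·δ = 111.87·17 = 1901.8 N

1900 N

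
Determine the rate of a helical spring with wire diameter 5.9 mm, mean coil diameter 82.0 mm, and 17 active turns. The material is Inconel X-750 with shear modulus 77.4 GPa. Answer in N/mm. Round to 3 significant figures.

k = Gd⁴/(8D³N_a) = (77.4×10³ × 5.9⁴) / (8 × 82.0³ × 17)
  = 9.37884e+07 / 7.4986e+07 = 1.2507 N/mm

1.25 N/mm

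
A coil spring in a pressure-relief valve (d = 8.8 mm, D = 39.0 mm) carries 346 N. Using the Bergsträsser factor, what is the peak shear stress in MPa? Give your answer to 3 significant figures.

Spring index C = D/d = 39.0/8.8 = 4.4318
K_B = (4C+2)/(4C−3) = 19.727/14.727 = 1.3395
τ₀ = 8FD/(πd³) = 8·346·39.0/(π·8.8³) = 107952/2140.9 = 50.423 MPa
τ_max = K·τ₀ = 1.3395 × 50.423 = 67.543 MPa

67.5 MPa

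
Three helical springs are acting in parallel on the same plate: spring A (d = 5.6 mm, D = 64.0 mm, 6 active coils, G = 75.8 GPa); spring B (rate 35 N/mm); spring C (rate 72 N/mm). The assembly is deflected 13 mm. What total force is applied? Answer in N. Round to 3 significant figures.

1470 N

k_A = Gd⁴/(8D³N_a) = (75.8×10³)(5.6⁴)/(8·64.0³·6) = 5.9243 N/mm
Parallel: k_eq = 5.9243 + 35 + 72 = 112.92 N/mm
F = k_eq·δ = 112.92·13 = 1468 N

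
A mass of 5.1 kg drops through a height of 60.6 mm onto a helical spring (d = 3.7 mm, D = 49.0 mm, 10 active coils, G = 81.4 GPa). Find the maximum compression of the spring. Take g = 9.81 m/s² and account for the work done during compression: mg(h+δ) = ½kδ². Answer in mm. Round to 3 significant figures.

k = Gd⁴/(8D³N_a) = (81.4×10³)(3.7⁴)/(8·49.0³·10) = 1.6209 N/mm
W = mg = 5.1 × 9.81 = 50.031 N
½kδ² − Wδ − Wh = 0 → δ = (W + √(W² + 2kWh))/k
δ = (50.031 + √(2503.1 + 9828.67))/1.6209 = (50.031 + 111.05)/1.6209 = 99.377 mm

99.4 mm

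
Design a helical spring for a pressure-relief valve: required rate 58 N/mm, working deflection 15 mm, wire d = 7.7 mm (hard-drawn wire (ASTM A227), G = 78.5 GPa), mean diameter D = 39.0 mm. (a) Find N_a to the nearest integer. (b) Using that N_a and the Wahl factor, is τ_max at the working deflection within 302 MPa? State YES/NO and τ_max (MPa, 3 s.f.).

N_a = Gd⁴/(8D³k) = (78.5×10³)(7.7⁴)/(8·39.0³·58) = 10.03 → N_a = 10
Actual rate k = Gd⁴/(8D³·10) = 58.15 N/mm
Working load F = kδ = 58.15·15 = 872.25 N
C = 39.0/7.7 = 5.0649; K_W = (4C−1)/(4C−4)+0.615/C = 1.3059
τ_max = K_W·8FD/(πd³) = 1.3059·189.75 = 247.79 MPa
τ_max ≤ 302 MPa → acceptable

(a) 10 coils; (b) YES, τ_max = 248 MPa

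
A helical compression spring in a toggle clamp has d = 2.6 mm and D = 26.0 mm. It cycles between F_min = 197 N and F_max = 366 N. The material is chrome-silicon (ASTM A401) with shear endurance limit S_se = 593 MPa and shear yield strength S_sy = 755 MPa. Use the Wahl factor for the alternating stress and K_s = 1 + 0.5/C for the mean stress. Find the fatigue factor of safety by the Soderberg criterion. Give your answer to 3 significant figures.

C = D/d = 26.0/2.6 = 10.0000; K_W = (4C−1)/(4C−4)+0.615/C = 1.1448; K_s = 1+0.5/C = 1.0500
F_a = (F_max−F_min)/2 = 84.5 N; F_m = (F_max+F_min)/2 = 281.5 N
τ_a = K_W·8F_aD/(πd³) = 1.1448 × 318.31 = 364.41 MPa
τ_m = K_s·8F_mD/(πd³) = 1.0500 × 1060.4 = 1113.4 MPa
Soderberg: 1/n_f = τ_a/S_se + τ_m/S_sy = 364.41/593 + 1113.4/755 = 0.61452 + 1.47474 = 2.0893
n_f = 1/2.0893 = 0.4786

0.479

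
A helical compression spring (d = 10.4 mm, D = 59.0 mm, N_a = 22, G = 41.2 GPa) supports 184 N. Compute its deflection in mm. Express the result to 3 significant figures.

k = Gd⁴/(8D³N_a) = (41.2×10³)(10.4⁴)/(8·59.0³·22) = 13.334 N/mm
δ = F/k = 184 / 13.334 = 13.799 mm

13.8 mm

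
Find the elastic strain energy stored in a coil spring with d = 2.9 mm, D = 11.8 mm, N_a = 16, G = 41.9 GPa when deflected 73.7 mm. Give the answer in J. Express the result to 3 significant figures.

38.3 J

k = Gd⁴/(8D³N_a) = (41.9×10³)(2.9⁴)/(8·11.8³·16) = 14.091 N/mm
U = ½kδ² = 0.5 × 14.091 × 73.7² = 38270 N·mm = 38.27 J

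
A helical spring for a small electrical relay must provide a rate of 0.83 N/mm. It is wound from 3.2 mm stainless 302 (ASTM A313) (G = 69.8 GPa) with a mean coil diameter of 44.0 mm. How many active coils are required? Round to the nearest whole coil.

13

N_a = Gd⁴/(8D³k) = (69.8×10³ × 3.2⁴)/(8 × 44.0³ × 0.83)
    = 7.31906e+06 / 565622 = 12.94 → 13 coils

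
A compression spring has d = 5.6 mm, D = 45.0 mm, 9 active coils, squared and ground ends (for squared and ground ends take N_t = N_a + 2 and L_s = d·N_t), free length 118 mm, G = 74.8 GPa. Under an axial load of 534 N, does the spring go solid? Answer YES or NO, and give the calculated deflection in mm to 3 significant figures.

k = Gd⁴/(8D³N_a) = (74.8×10³)(5.6⁴)/(8·45.0³·9) = 11.212 N/mm
N_t = 11; L_s = 5.6·11 = 61.6 mm; δ_solid = L₀ − L_s = 118 − 61.6 = 56.4 mm
δ = F/k = 534/11.212 = 47.627 mm
δ < δ_solid → spring does not go solid

NO, δ = 47.6 mm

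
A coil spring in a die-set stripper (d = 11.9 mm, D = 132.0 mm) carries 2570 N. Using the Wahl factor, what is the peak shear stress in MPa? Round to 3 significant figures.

Spring index C = D/d = 132.0/11.9 = 11.0924
K_W = (4C−1)/(4C−4) + 0.615/C = 43.370/40.370 + 0.0554 = 1.1298
τ₀ = 8FD/(πd³) = 8·2570·132.0/(π·11.9³) = 2.71392e+06/5294.1 = 512.63 MPa
τ_max = K·τ₀ = 1.1298 × 512.63 = 579.15 MPa

579 MPa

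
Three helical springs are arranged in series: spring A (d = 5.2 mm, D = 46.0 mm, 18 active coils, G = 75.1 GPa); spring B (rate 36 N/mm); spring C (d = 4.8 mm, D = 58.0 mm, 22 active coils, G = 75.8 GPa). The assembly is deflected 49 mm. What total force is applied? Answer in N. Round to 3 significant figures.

43.1 N

k_A = Gd⁴/(8D³N_a) = (75.1×10³)(5.2⁴)/(8·46.0³·18) = 3.9176 N/mm
k_C = Gd⁴/(8D³N_a) = (75.8×10³)(4.8⁴)/(8·58.0³·22) = 1.1718 N/mm
Series: 1/k_eq = 1/3.9176 + 1/36 + 1/1.1718 = 1.1365; k_eq = 0.87993 N/mm
F = k_eq·δ = 0.87993·49 = 43.116 N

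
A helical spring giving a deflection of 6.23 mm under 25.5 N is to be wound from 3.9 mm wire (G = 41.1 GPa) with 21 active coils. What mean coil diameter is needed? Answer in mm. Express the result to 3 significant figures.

24.0 mm

Required rate k = F/δ = 25.5/6.23 = 4.0931 N/mm
D = (Gd⁴/(8N_a·k))^(1/3) = (41.1×10³·3.9⁴/(8·21·4.0931))^(1/3)
  = (13827.3)^(1/3) = 24.0019 mm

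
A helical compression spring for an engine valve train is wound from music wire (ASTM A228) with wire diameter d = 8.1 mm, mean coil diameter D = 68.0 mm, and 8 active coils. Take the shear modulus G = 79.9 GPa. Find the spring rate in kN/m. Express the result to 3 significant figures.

17.1 kN/m

k = Gd⁴/(8D³N_a) = (79.9×10³ × 8.1⁴) / (8 × 68.0³ × 8)
  = 3.43943e+08 / 2.01236e+07 = 17.091 N/mm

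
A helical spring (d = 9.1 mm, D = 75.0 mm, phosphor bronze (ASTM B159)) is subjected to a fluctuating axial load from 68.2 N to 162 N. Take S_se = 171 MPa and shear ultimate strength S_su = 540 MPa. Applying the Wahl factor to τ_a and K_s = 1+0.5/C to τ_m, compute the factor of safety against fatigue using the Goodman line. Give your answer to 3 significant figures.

C = D/d = 75.0/9.1 = 8.2418; K_W = (4C−1)/(4C−4)+0.615/C = 1.1782; K_s = 1+0.5/C = 1.0607
F_a = (F_max−F_min)/2 = 46.9 N; F_m = (F_max+F_min)/2 = 115.1 N
τ_a = K_W·8F_aD/(πd³) = 1.1782 × 11.886 = 14.004 MPa
τ_m = K_s·8F_mD/(πd³) = 1.0607 × 29.171 = 30.941 MPa
Goodman: 1/n_f = τ_a/S_se + τ_m/S_su = 14.004/171 + 30.941/540 = 0.08190 + 0.05730 = 0.13919
n_f = 1/0.13919 = 7.184

7.18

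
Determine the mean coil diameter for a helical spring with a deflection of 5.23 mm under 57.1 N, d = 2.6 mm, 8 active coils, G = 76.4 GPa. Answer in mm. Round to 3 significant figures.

17.1 mm

Required rate k = F/δ = 57.1/5.23 = 10.918 N/mm
D = (Gd⁴/(8N_a·k))^(1/3) = (76.4×10³·2.6⁴/(8·8·10.918))^(1/3)
  = (4996.57)^(1/3) = 17.0959 mm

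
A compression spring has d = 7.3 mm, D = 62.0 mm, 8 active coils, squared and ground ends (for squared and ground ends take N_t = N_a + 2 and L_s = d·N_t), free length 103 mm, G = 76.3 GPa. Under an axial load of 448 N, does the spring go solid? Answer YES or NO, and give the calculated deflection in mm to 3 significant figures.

YES, δ = 31.5 mm

k = Gd⁴/(8D³N_a) = (76.3×10³)(7.3⁴)/(8·62.0³·8) = 14.206 N/mm
N_t = 10; L_s = 7.3·10 = 73 mm; δ_solid = L₀ − L_s = 103 − 73 = 30 mm
δ = F/k = 448/14.206 = 31.537 mm
δ ≥ δ_solid → spring goes solid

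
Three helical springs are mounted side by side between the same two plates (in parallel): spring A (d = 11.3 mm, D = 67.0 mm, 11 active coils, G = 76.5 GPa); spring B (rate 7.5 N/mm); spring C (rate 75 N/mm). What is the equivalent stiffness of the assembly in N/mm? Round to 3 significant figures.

k_A = Gd⁴/(8D³N_a) = (76.5×10³)(11.3⁴)/(8·67.0³·11) = 47.127 N/mm
Parallel: k_eq = 47.127 + 7.5 + 75 = 129.63 N/mm

130 N/mm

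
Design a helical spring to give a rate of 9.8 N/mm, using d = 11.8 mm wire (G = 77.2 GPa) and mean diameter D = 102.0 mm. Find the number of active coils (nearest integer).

N_a = Gd⁴/(8D³k) = (77.2×10³ × 11.8⁴)/(8 × 102.0³ × 9.8)
    = 1.49674e+09 / 8.31987e+07 = 17.99 → 18 coils

18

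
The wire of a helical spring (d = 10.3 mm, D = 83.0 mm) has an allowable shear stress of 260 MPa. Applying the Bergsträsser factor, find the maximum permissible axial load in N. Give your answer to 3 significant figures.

C = D/d = 83.0/10.3 = 8.0583
K_B = (4C+2)/(4C−3) = 34.233/29.233 = 1.1710
τ_max = K·8FD/(πd³) → F_max = τ_allow·πd³/(8DK)
F_max = 260·π·10.3³/(8·83.0·1.1710) = 8.9255e+05/777.57 = 1147.9 N

1150 N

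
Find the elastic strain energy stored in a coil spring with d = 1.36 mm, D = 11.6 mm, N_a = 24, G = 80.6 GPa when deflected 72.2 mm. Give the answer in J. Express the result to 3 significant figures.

k = Gd⁴/(8D³N_a) = (80.6×10³)(1.36⁴)/(8·11.6³·24) = 0.92006 N/mm
U = ½kδ² = 0.5 × 0.92006 × 72.2² = 2398.1 N·mm = 2.3981 J

2.40 J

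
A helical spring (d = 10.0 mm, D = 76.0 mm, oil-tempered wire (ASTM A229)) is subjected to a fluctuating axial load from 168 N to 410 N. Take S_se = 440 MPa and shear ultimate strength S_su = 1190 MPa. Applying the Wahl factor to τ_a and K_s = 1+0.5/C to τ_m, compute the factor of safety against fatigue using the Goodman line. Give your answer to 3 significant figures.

C = D/d = 76.0/10.0 = 7.6000; K_W = (4C−1)/(4C−4)+0.615/C = 1.1946; K_s = 1+0.5/C = 1.0658
F_a = (F_max−F_min)/2 = 121 N; F_m = (F_max+F_min)/2 = 289 N
τ_a = K_W·8F_aD/(πd³) = 1.1946 × 23.417 = 27.973 MPa
τ_m = K_s·8F_mD/(πd³) = 1.0658 × 55.931 = 59.611 MPa
Goodman: 1/n_f = τ_a/S_se + τ_m/S_su = 27.973/440 + 59.611/1190 = 0.06358 + 0.05009 = 0.11367
n_f = 1/0.11367 = 8.797

8.80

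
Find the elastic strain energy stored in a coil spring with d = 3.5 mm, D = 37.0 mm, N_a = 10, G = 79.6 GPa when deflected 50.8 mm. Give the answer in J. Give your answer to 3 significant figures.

k = Gd⁴/(8D³N_a) = (79.6×10³)(3.5⁴)/(8·37.0³·10) = 2.9477 N/mm
U = ½kδ² = 0.5 × 2.9477 × 50.8² = 3803.5 N·mm = 3.8035 J

3.80 J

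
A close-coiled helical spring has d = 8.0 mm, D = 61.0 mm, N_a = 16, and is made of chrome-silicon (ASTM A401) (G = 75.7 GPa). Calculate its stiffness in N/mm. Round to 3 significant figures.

10.7 N/mm

k = Gd⁴/(8D³N_a) = (75.7×10³ × 8.0⁴) / (8 × 61.0³ × 16)
  = 3.10067e+08 / 2.90536e+07 = 10.672 N/mm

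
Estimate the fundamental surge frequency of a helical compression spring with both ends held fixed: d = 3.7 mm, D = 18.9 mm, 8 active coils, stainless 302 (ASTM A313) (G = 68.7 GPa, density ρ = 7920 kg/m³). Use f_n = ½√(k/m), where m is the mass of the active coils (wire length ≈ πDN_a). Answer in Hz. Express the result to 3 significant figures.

k = Gd⁴/(8D³N_a) = (68.7×10³)(3.7⁴)/(8·18.9³·8) = 29.799 N/mm = 29799 N/m
Wire length L = πDN_a = π·18.9·8 = 475.01 mm
m = ρ·(πd²/4)·L = 7920 × 10.752×10⁻⁶ m² × 0.47501 m = 0.04045 kg
f_n = ½√(k/m) = 0.5·√(29799/0.04045) = 0.5·√(7.3668e+05) = 429.15 Hz

429 Hz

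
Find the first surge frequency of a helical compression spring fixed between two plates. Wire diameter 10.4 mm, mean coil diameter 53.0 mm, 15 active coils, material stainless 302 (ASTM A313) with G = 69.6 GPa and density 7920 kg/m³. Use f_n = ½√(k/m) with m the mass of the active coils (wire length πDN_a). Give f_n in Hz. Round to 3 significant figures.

k = Gd⁴/(8D³N_a) = (69.6×10³)(10.4⁴)/(8·53.0³·15) = 45.576 N/mm = 45576 N/m
Wire length L = πDN_a = π·53.0·15 = 2497.6 mm
m = ρ·(πd²/4)·L = 7920 × 84.949×10⁻⁶ m² × 2.4976 m = 1.6803 kg
f_n = ½√(k/m) = 0.5·√(45576/1.6803) = 0.5·√(27123) = 82.345 Hz

82.3 Hz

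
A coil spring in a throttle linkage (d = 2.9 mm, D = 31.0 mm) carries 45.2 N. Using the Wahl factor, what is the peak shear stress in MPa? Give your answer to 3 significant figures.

166 MPa

Spring index C = D/d = 31.0/2.9 = 10.6897
K_W = (4C−1)/(4C−4) + 0.615/C = 41.759/38.759 + 0.0575 = 1.1349
τ₀ = 8FD/(πd³) = 8·45.2·31.0/(π·2.9³) = 11209.6/76.62 = 146.3 MPa
τ_max = K·τ₀ = 1.1349 × 146.3 = 166.04 MPa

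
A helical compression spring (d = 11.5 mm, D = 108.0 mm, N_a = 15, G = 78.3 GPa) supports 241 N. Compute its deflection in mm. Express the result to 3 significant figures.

k = Gd⁴/(8D³N_a) = (78.3×10³)(11.5⁴)/(8·108.0³·15) = 9.0594 N/mm
δ = F/k = 241 / 9.0594 = 26.602 mm

26.6 mm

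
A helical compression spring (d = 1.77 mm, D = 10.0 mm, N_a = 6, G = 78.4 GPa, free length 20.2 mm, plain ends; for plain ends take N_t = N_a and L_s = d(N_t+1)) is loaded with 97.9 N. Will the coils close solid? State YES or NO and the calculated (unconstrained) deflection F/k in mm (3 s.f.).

k = Gd⁴/(8D³N_a) = (78.4×10³)(1.77⁴)/(8·10.0³·6) = 16.031 N/mm
N_t = 6; L_s = 1.77·7 = 12.39 mm; δ_solid = L₀ − L_s = 20.2 − 12.39 = 7.81 mm
δ = F/k = 97.9/16.031 = 6.1068 mm
δ < δ_solid → spring does not go solid

NO, δ = 6.11 mm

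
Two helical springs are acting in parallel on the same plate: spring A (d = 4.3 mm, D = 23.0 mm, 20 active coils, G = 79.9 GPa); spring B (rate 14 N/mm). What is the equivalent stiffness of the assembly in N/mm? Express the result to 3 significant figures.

k_A = Gd⁴/(8D³N_a) = (79.9×10³)(4.3⁴)/(8·23.0³·20) = 14.032 N/mm
Parallel: k_eq = 14.032 + 14 = 28.032 N/mm

28.0 N/mm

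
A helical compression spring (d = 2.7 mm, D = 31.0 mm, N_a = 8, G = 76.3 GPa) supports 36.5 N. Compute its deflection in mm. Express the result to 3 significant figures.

17.2 mm

k = Gd⁴/(8D³N_a) = (76.3×10³)(2.7⁴)/(8·31.0³·8) = 2.1267 N/mm
δ = F/k = 36.5 / 2.1267 = 17.162 mm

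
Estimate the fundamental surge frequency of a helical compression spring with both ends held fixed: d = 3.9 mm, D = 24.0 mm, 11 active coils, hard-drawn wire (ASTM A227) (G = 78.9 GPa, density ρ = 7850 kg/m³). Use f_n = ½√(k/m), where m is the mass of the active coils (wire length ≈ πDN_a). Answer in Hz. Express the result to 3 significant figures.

220 Hz

k = Gd⁴/(8D³N_a) = (78.9×10³)(3.9⁴)/(8·24.0³·11) = 15.004 N/mm = 15004 N/m
Wire length L = πDN_a = π·24.0·11 = 829.38 mm
m = ρ·(πd²/4)·L = 7850 × 11.946×10⁻⁶ m² × 0.82938 m = 0.077775 kg
f_n = ½√(k/m) = 0.5·√(15004/0.077775) = 0.5·√(1.9292e+05) = 219.61 Hz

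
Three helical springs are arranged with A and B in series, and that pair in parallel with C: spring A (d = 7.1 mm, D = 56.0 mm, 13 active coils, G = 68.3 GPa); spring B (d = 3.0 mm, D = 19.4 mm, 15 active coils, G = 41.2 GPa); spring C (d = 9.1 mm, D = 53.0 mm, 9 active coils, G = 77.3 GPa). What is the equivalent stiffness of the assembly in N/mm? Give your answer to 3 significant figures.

52.2 N/mm

k_A = Gd⁴/(8D³N_a) = (68.3×10³)(7.1⁴)/(8·56.0³·13) = 9.5029 N/mm
k_B = Gd⁴/(8D³N_a) = (41.2×10³)(3.0⁴)/(8·19.4³·15) = 3.8089 N/mm
k_C = Gd⁴/(8D³N_a) = (77.3×10³)(9.1⁴)/(8·53.0³·9) = 49.452 N/mm
Springs A,B series: k_AB = 1/(1/9.5029+1/3.8089) = 2.719 N/mm; parallel with C: k_eq = 2.719+49.452 = 52.171 N/mm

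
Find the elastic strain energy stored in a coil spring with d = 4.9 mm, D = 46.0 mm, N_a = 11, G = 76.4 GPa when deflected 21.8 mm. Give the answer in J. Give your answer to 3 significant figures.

1.22 J

k = Gd⁴/(8D³N_a) = (76.4×10³)(4.9⁴)/(8·46.0³·11) = 5.1419 N/mm
U = ½kδ² = 0.5 × 5.1419 × 21.8² = 1221.8 N·mm = 1.2218 J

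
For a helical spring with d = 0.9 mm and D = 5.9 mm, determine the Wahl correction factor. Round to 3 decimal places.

C = D/d = 5.9/0.9 = 6.5556
K_W = (4C−1)/(4C−4) + 0.615/C = 25.222/22.222 + 0.0938 = 1.2288

1.229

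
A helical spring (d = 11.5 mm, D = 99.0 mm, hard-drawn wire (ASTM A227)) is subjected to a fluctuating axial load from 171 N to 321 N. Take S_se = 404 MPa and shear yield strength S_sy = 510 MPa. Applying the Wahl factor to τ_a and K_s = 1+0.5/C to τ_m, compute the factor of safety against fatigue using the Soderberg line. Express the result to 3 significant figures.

C = D/d = 99.0/11.5 = 8.6087; K_W = (4C−1)/(4C−4)+0.615/C = 1.1700; K_s = 1+0.5/C = 1.0581
F_a = (F_max−F_min)/2 = 75 N; F_m = (F_max+F_min)/2 = 246 N
τ_a = K_W·8F_aD/(πd³) = 1.1700 × 12.432 = 14.546 MPa
τ_m = K_s·8F_mD/(πd³) = 1.0581 × 40.777 = 43.146 MPa
Soderberg: 1/n_f = τ_a/S_se + τ_m/S_sy = 14.546/404 + 43.146/510 = 0.03600 + 0.08460 = 0.1206
n_f = 1/0.1206 = 8.292

8.29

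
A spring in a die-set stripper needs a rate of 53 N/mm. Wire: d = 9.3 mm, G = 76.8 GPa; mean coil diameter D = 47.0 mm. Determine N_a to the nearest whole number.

N_a = Gd⁴/(8D³k) = (76.8×10³ × 9.3⁴)/(8 × 47.0³ × 53)
    = 5.74504e+08 / 4.4021e+07 = 13.05 → 13 coils

13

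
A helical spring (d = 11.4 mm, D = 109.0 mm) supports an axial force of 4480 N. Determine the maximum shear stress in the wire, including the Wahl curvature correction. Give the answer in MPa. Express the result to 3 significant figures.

Spring index C = D/d = 109.0/11.4 = 9.5614
K_W = (4C−1)/(4C−4) + 0.615/C = 37.246/34.246 + 0.0643 = 1.1519
τ₀ = 8FD/(πd³) = 8·4480·109.0/(π·11.4³) = 3.90656e+06/4654.4 = 839.32 MPa
τ_max = K·τ₀ = 1.1519 × 839.32 = 966.84 MPa

967 MPa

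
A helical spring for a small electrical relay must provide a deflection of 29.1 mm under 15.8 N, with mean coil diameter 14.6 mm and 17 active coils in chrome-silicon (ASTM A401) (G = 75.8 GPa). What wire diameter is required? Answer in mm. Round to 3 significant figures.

Required rate k = F/δ = 15.8/29.1 = 0.54296 N/mm
d = (8D³N_a·k / G)^(1/4) = (8·14.6³·17·0.54296 / (75.8×10³))^0.25
  = (3.0317)^0.25 = 1.3195 mm

1.32 mm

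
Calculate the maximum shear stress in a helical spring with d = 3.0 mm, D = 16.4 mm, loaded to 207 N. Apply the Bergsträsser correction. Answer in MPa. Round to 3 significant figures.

405 MPa

Spring index C = D/d = 16.4/3.0 = 5.4667
K_B = (4C+2)/(4C−3) = 23.867/18.867 = 1.2650
τ₀ = 8FD/(πd³) = 8·207·16.4/(π·3.0³) = 27158.4/84.823 = 320.18 MPa
τ_max = K·τ₀ = 1.2650 × 320.18 = 405.03 MPa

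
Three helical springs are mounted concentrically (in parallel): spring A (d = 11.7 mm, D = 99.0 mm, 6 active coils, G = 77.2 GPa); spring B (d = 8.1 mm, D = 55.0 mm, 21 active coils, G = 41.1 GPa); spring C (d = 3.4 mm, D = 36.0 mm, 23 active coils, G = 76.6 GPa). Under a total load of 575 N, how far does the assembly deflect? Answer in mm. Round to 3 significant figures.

14.9 mm

k_A = Gd⁴/(8D³N_a) = (77.2×10³)(11.7⁴)/(8·99.0³·6) = 31.061 N/mm
k_B = Gd⁴/(8D³N_a) = (41.1×10³)(8.1⁴)/(8·55.0³·21) = 6.3297 N/mm
k_C = Gd⁴/(8D³N_a) = (76.6×10³)(3.4⁴)/(8·36.0³·23) = 1.1924 N/mm
Parallel: k_eq = 31.061 + 6.3297 + 1.1924 = 38.583 N/mm
δ = F/k_eq = 575/38.583 = 14.903 mm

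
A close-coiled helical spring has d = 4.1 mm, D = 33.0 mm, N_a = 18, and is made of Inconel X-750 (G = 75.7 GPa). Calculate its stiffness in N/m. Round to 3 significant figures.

4130 N/m

k = Gd⁴/(8D³N_a) = (75.7×10³ × 4.1⁴) / (8 × 33.0³ × 18)
  = 2.1391e+07 / 5.17493e+06 = 4.1336 N/mm = 4133.6 N/m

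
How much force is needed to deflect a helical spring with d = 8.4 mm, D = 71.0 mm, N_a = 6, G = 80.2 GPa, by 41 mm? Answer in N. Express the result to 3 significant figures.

k = Gd⁴/(8D³N_a) = (80.2×10³)(8.4⁴)/(8·71.0³·6) = 23.242 N/mm
F = k·δ = 23.242 × 41 = 952.93 N

953 N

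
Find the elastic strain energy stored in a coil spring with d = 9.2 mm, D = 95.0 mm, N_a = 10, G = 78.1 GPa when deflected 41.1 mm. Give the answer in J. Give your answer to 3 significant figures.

k = Gd⁴/(8D³N_a) = (78.1×10³)(9.2⁴)/(8·95.0³·10) = 8.1572 N/mm
U = ½kδ² = 0.5 × 8.1572 × 41.1² = 6889.6 N·mm = 6.8896 J

6.89 J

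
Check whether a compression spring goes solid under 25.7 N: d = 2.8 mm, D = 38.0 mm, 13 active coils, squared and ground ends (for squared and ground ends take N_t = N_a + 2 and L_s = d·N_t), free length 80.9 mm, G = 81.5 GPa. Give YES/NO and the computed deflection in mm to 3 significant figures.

NO, δ = 29.3 mm

k = Gd⁴/(8D³N_a) = (81.5×10³)(2.8⁴)/(8·38.0³·13) = 0.87782 N/mm
N_t = 15; L_s = 2.8·15 = 42 mm; δ_solid = L₀ − L_s = 80.9 − 42 = 38.9 mm
δ = F/k = 25.7/0.87782 = 29.277 mm
δ < δ_solid → spring does not go solid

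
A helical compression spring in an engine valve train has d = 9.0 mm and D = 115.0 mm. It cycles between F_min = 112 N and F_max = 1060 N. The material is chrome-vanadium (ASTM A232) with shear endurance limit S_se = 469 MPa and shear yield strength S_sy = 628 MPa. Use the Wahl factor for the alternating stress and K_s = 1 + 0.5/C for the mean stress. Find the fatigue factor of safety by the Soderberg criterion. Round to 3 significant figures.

1.19

C = D/d = 115.0/9.0 = 12.7778; K_W = (4C−1)/(4C−4)+0.615/C = 1.1118; K_s = 1+0.5/C = 1.0391
F_a = (F_max−F_min)/2 = 474 N; F_m = (F_max+F_min)/2 = 586 N
τ_a = K_W·8F_aD/(πd³) = 1.1118 × 190.41 = 211.7 MPa
τ_m = K_s·8F_mD/(πd³) = 1.0391 × 235.4 = 244.61 MPa
Soderberg: 1/n_f = τ_a/S_se + τ_m/S_sy = 211.7/469 + 244.61/628 = 0.45138 + 0.38951 = 0.84089
n_f = 1/0.84089 = 1.189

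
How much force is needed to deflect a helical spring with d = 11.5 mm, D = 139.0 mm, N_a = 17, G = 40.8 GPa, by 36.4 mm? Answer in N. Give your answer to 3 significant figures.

71.1 N

k = Gd⁴/(8D³N_a) = (40.8×10³)(11.5⁴)/(8·139.0³·17) = 1.9537 N/mm
F = k·δ = 1.9537 × 36.4 = 71.116 N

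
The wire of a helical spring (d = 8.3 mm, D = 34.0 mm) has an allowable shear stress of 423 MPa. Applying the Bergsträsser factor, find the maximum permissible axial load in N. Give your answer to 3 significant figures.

C = D/d = 34.0/8.3 = 4.0964
K_B = (4C+2)/(4C−3) = 18.386/13.386 = 1.3735
τ_max = K·8FD/(πd³) → F_max = τ_allow·πd³/(8DK)
F_max = 423·π·8.3³/(8·34.0·1.3735) = 7.5984e+05/373.6 = 2033.8 N

2030 N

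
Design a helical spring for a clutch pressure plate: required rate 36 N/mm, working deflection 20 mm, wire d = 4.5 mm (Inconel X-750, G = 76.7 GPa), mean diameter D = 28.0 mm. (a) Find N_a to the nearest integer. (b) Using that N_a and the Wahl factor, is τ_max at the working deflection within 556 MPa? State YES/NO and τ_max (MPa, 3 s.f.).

N_a = Gd⁴/(8D³k) = (76.7×10³)(4.5⁴)/(8·28.0³·36) = 4.975 → N_a = 5
Actual rate k = Gd⁴/(8D³·5) = 35.819 N/mm
Working load F = kδ = 35.819·20 = 716.38 N
C = 28.0/4.5 = 6.2222; K_W = (4C−1)/(4C−4)+0.615/C = 1.2425
τ_max = K_W·8FD/(πd³) = 1.2425·560.53 = 696.44 MPa
τ_max > 556 MPa → exceeds allowable

(a) 5 coils; (b) NO, τ_max = 696 MPa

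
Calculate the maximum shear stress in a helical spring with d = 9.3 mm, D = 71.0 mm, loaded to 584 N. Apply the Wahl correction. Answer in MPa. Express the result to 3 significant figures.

157 MPa

Spring index C = D/d = 71.0/9.3 = 7.6344
K_W = (4C−1)/(4C−4) + 0.615/C = 29.538/26.538 + 0.0806 = 1.1936
τ₀ = 8FD/(πd³) = 8·584·71.0/(π·9.3³) = 331712/2527 = 131.27 MPa
τ_max = K·τ₀ = 1.1936 × 131.27 = 156.68 MPa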